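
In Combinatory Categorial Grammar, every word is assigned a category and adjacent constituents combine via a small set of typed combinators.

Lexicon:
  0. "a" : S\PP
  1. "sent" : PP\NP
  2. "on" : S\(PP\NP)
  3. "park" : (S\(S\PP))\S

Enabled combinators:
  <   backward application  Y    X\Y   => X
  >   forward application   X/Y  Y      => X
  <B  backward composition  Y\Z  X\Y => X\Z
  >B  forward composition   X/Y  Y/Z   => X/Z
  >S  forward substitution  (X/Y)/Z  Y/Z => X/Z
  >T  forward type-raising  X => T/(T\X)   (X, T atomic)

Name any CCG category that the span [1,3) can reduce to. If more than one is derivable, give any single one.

S

[0,4] S   <
  [0,1] "a" : S\PP
  [1,4] S\(S\PP)   <
    [1,3] S   <
      [1,2] "sent" : PP\NP
      [2,3] "on" : S\(PP\NP)
    [3,4] "park" : (S\(S\PP))\S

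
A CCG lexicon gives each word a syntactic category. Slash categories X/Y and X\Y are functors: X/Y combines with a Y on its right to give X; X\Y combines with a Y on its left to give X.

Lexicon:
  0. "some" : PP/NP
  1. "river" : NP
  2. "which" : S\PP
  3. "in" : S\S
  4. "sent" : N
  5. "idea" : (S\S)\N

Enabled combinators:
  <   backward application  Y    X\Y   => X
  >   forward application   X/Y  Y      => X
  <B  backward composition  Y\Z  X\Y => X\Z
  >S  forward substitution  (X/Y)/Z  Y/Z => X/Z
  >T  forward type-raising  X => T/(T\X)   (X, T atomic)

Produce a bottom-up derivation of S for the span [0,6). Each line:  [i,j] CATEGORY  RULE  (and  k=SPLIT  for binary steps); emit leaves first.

[0,6] S   <
  [0,2] PP   >
    [0,1] "some" : PP/NP
    [1,2] "river" : NP
  [2,6] S\PP   <B
    [2,4] S\PP   <B
      [2,3] "which" : S\PP
      [3,4] "in" : S\S
    [4,6] S\S   <
      [4,5] "sent" : N
      [5,6] "idea" : (S\S)\N

[0,1] PP/NP  lex  "some"
[1,2] NP  lex  "river"
[0,2] PP  >  k=1
[2,3] S\PP  lex  "which"
[3,4] S\S  lex  "in"
[2,4] S\PP  <B  k=3
[4,5] N  lex  "sent"
[5,6] (S\S)\N  lex  "idea"
[4,6] S\S  <  k=5
[2,6] S\PP  <B  k=4
[0,6] S  <  k=2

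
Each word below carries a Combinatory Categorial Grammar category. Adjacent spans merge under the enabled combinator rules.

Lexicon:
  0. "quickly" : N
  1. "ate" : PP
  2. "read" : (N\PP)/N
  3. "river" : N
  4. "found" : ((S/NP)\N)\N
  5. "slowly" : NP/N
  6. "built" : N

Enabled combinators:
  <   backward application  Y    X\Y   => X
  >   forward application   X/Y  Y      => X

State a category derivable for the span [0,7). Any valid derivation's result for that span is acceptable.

[0,7] S   >
  [0,5] S/NP   <
    [0,1] "quickly" : N
    [1,5] (S/NP)\N   <
      [1,4] N   <
        [1,2] "ate" : PP
        [2,4] N\PP   >
          [2,3] "read" : (N\PP)/N
          [3,4] "river" : N
      [4,5] "found" : ((S/NP)\N)\N
  [5,7] NP   >
    [5,6] "slowly" : NP/N
    [6,7] "built" : N

S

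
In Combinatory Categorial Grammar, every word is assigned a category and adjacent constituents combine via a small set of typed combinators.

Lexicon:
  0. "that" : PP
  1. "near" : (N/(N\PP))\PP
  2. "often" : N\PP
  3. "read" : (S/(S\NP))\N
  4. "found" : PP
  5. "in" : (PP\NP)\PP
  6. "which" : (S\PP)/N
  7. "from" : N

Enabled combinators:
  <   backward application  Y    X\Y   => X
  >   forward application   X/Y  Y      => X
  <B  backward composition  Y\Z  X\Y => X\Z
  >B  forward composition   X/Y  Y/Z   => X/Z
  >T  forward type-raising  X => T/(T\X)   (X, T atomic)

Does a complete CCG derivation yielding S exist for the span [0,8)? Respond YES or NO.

YES

[0,8] S   >
  [0,4] S/(S\NP)   <
    [0,3] N   >
      [0,2] N/(N\PP)   <
        [0,1] "that" : PP
        [1,2] "near" : (N/(N\PP))\PP
      [2,3] "often" : N\PP
    [3,4] "read" : (S/(S\NP))\N
  [4,8] S\NP   <B
    [4,6] PP\NP   <
      [4,5] "found" : PP
      [5,6] "in" : (PP\NP)\PP
    [6,8] S\PP   >
      [6,7] "which" : (S\PP)/N
      [7,8] "from" : N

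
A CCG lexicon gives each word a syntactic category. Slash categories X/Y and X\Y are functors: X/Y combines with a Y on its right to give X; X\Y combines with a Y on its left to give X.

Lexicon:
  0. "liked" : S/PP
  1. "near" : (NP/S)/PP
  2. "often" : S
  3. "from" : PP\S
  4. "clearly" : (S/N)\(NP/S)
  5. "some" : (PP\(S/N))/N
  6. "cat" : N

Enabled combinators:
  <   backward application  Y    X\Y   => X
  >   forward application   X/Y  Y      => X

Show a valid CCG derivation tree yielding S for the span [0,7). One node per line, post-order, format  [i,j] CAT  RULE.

[0,7] S   >
  [0,1] "liked" : S/PP
  [1,7] PP   <
    [1,5] S/N   <
      [1,4] NP/S   >
        [1,2] "near" : (NP/S)/PP
        [2,4] PP   <
          [2,3] "often" : S
          [3,4] "from" : PP\S
      [4,5] "clearly" : (S/N)\(NP/S)
    [5,7] PP\(S/N)   >
      [5,6] "some" : (PP\(S/N))/N
      [6,7] "cat" : N

[0,1] S/PP  lex  "liked"
[1,2] (NP/S)/PP  lex  "near"
[2,3] S  lex  "often"
[3,4] PP\S  lex  "from"
[2,4] PP  <  k=3
[1,4] NP/S  >  k=2
[4,5] (S/N)\(NP/S)  lex  "clearly"
[1,5] S/N  <  k=4
[5,6] (PP\(S/N))/N  lex  "some"
[6,7] N  lex  "cat"
[5,7] PP\(S/N)  >  k=6
[1,7] PP  <  k=5
[0,7] S  >  k=1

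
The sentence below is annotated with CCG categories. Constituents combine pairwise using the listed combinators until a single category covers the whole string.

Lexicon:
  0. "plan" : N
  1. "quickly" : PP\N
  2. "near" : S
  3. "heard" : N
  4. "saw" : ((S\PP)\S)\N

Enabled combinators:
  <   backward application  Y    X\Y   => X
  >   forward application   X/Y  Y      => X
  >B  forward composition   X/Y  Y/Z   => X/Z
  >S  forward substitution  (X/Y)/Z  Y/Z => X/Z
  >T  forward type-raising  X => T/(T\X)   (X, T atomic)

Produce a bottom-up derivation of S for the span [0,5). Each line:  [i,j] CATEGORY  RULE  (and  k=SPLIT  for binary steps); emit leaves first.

[0,1] N  lex  "plan"
[0,1] PP/(PP\N)  >T
[1,2] PP\N  lex  "quickly"
[0,2] PP  >  k=1
[2,3] S  lex  "near"
[3,4] N  lex  "heard"
[4,5] ((S\PP)\S)\N  lex  "saw"
[3,5] (S\PP)\S  <  k=4
[2,5] S\PP  <  k=3
[0,5] S  <  k=2

[0,5] S   <
  [0,2] PP   >
    [0,1] PP/(PP\N)   >T
      [0,1] "plan" : N
    [1,2] "quickly" : PP\N
  [2,5] S\PP   <
    [2,3] "near" : S
    [3,5] (S\PP)\S   <
      [3,4] "heard" : N
      [4,5] "saw" : ((S\PP)\S)\N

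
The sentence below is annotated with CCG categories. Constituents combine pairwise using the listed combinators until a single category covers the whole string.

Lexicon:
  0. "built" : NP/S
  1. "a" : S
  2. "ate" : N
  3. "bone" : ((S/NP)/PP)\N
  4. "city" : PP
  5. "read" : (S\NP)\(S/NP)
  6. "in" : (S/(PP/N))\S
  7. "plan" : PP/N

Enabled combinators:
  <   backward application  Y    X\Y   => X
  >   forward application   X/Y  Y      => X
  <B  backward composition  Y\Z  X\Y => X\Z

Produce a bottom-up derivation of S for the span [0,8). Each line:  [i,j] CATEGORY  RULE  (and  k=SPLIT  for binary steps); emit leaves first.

[0,8] S   >
  [0,7] S/(PP/N)   <
    [0,6] S   <
      [0,2] NP   >
        [0,1] "built" : NP/S
        [1,2] "a" : S
      [2,6] S\NP   <
        [2,5] S/NP   >
          [2,4] (S/NP)/PP   <
            [2,3] "ate" : N
            [3,4] "bone" : ((S/NP)/PP)\N
          [4,5] "city" : PP
        [5,6] "read" : (S\NP)\(S/NP)
    [6,7] "in" : (S/(PP/N))\S
  [7,8] "plan" : PP/N

[0,1] NP/S  lex  "built"
[1,2] S  lex  "a"
[0,2] NP  >  k=1
[2,3] N  lex  "ate"
[3,4] ((S/NP)/PP)\N  lex  "bone"
[2,4] (S/NP)/PP  <  k=3
[4,5] PP  lex  "city"
[2,5] S/NP  >  k=4
[5,6] (S\NP)\(S/NP)  lex  "read"
[2,6] S\NP  <  k=5
[0,6] S  <  k=2
[6,7] (S/(PP/N))\S  lex  "in"
[0,7] S/(PP/N)  <  k=6
[7,8] PP/N  lex  "plan"
[0,8] S  >  k=7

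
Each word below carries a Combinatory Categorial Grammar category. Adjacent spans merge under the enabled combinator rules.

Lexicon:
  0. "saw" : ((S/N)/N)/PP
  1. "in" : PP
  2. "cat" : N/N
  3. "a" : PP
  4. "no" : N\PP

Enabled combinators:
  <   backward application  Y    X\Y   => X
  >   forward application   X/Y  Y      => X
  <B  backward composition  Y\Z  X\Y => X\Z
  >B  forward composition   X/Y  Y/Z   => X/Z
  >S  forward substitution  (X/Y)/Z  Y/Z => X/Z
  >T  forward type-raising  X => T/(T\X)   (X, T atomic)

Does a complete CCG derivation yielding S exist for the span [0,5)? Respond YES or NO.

YES

[0,5] S   >
  [0,3] S/N   >S
    [0,2] (S/N)/N   >
      [0,1] "saw" : ((S/N)/N)/PP
      [1,2] "in" : PP
    [2,3] "cat" : N/N
  [3,5] N   >
    [3,4] N/(N\PP)   >T
      [3,4] "a" : PP
    [4,5] "no" : N\PP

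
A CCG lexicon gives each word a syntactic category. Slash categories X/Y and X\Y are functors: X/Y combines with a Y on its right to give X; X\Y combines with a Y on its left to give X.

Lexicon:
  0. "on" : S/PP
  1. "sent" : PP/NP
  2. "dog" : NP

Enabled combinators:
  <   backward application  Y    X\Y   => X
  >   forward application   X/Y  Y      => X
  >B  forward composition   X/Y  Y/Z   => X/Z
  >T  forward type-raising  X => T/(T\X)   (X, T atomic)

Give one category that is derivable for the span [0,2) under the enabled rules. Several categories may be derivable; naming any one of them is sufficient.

[0,3] S   >
  [0,2] S/NP   >B
    [0,1] "on" : S/PP
    [1,2] "sent" : PP/NP
  [2,3] "dog" : NP

S/NP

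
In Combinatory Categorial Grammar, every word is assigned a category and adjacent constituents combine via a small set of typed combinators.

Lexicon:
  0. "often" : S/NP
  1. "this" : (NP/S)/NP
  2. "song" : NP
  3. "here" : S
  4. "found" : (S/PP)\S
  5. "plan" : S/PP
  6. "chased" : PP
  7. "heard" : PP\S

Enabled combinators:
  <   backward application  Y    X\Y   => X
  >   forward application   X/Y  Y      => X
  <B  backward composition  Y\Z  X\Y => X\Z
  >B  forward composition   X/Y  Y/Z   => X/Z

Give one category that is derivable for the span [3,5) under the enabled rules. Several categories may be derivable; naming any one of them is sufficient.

[0,8] S   >
  [0,1] "often" : S/NP
  [1,8] NP   >
    [1,3] NP/S   >
      [1,2] "this" : (NP/S)/NP
      [2,3] "song" : NP
    [3,8] S   >
      [3,5] S/PP   <
        [3,4] "here" : S
        [4,5] "found" : (S/PP)\S
      [5,8] PP   <
        [5,7] S   >
          [5,6] "plan" : S/PP
          [6,7] "chased" : PP
        [7,8] "heard" : PP\S

S/PP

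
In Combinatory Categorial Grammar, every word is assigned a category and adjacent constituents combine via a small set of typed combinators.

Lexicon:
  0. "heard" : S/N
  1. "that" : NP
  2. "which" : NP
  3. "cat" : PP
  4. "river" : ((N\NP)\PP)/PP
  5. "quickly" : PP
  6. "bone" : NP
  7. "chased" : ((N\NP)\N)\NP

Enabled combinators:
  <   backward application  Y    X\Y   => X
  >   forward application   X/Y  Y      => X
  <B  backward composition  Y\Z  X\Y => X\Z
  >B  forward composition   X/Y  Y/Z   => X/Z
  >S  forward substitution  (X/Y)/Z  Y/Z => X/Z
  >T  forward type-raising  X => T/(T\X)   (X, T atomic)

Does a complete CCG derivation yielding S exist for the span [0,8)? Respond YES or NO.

[0,8] S   >
  [0,1] "heard" : S/N
  [1,8] N   <
    [1,2] "that" : NP
    [2,8] N\NP   <
      [2,6] N   <
        [2,3] "which" : NP
        [3,6] N\NP   <
          [3,4] "cat" : PP
          [4,6] (N\NP)\PP   >
            [4,5] "river" : ((N\NP)\PP)/PP
            [5,6] "quickly" : PP
      [6,8] (N\NP)\N   <
        [6,7] "bone" : NP
        [7,8] "chased" : ((N\NP)\N)\NP

YES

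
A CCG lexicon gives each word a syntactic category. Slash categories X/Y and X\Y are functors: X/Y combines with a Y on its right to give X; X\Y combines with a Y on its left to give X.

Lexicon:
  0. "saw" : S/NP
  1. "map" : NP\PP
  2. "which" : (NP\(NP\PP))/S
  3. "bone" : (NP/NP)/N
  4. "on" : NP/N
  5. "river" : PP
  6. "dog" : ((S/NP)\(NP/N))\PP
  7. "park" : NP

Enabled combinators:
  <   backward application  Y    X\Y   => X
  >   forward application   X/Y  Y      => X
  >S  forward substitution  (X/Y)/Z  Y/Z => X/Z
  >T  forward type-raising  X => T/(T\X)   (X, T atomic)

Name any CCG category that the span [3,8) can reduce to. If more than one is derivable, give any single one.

S

[0,8] S   >
  [0,1] "saw" : S/NP
  [1,8] NP   <
    [1,2] "map" : NP\PP
    [2,8] NP\(NP\PP)   >
      [2,3] "which" : (NP\(NP\PP))/S
      [3,8] S   >
        [3,7] S/NP   <
          [3,5] NP/N   >S
            [3,4] "bone" : (NP/NP)/N
            [4,5] "on" : NP/N
          [5,7] (S/NP)\(NP/N)   <
            [5,6] "river" : PP
            [6,7] "dog" : ((S/NP)\(NP/N))\PP
        [7,8] "park" : NP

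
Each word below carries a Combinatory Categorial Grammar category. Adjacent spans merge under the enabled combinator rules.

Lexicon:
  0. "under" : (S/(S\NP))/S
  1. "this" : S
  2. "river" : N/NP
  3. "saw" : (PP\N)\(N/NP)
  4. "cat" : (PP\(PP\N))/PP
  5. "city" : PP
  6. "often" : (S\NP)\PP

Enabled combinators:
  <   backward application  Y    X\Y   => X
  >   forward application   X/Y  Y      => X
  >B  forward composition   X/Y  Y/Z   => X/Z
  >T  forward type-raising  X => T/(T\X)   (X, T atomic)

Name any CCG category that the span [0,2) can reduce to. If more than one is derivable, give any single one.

S/(S\NP)

[0,7] S   >
  [0,2] S/(S\NP)   >
    [0,1] "under" : (S/(S\NP))/S
    [1,2] "this" : S
  [2,7] S\NP   <
    [2,6] PP   <
      [2,4] PP\N   <
        [2,3] "river" : N/NP
        [3,4] "saw" : (PP\N)\(N/NP)
      [4,6] PP\(PP\N)   >
        [4,5] "cat" : (PP\(PP\N))/PP
        [5,6] "city" : PP
    [6,7] "often" : (S\NP)\PP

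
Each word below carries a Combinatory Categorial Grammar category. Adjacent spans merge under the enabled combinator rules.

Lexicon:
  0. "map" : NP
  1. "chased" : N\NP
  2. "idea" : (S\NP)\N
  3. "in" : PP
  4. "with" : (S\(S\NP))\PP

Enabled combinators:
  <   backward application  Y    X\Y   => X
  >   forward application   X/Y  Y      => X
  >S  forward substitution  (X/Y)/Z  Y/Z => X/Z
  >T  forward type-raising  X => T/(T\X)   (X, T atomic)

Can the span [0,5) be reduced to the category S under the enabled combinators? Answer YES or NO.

YES

[0,5] S   <
  [0,3] S\NP   <
    [0,2] N   >
      [0,1] N/(N\NP)   >T
        [0,1] "map" : NP
      [1,2] "chased" : N\NP
    [2,3] "idea" : (S\NP)\N
  [3,5] S\(S\NP)   <
    [3,4] "in" : PP
    [4,5] "with" : (S\(S\NP))\PP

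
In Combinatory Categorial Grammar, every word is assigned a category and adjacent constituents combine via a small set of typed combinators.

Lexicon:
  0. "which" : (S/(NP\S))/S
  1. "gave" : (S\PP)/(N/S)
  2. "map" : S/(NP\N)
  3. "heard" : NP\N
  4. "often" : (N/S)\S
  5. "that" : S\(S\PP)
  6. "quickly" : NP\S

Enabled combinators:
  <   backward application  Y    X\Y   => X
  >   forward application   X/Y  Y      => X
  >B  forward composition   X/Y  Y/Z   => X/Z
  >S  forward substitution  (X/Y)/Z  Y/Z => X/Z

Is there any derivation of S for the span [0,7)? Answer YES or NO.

YES

[0,7] S   >
  [0,6] S/(NP\S)   >
    [0,1] "which" : (S/(NP\S))/S
    [1,6] S   <
      [1,5] S\PP   >
        [1,2] "gave" : (S\PP)/(N/S)
        [2,5] N/S   <
          [2,4] S   >
            [2,3] "map" : S/(NP\N)
            [3,4] "heard" : NP\N
          [4,5] "often" : (N/S)\S
      [5,6] "that" : S\(S\PP)
  [6,7] "quickly" : NP\S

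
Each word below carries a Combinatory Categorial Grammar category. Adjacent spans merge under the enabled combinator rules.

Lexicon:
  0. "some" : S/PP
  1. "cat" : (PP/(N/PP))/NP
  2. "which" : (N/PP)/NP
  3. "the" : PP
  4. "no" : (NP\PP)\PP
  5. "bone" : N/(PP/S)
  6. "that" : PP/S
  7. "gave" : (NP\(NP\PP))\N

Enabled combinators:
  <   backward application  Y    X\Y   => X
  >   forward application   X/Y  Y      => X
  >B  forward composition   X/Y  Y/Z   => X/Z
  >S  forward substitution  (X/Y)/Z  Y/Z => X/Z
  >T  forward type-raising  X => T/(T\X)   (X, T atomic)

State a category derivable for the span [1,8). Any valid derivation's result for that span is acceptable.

[0,8] S   >
  [0,1] "some" : S/PP
  [1,8] PP   >
    [1,3] PP/NP   >S
      [1,2] "cat" : (PP/(N/PP))/NP
      [2,3] "which" : (N/PP)/NP
    [3,8] NP   <
      [3,5] NP\PP   <
        [3,4] "the" : PP
        [4,5] "no" : (NP\PP)\PP
      [5,8] NP\(NP\PP)   <
        [5,7] N   >
          [5,6] "bone" : N/(PP/S)
          [6,7] "that" : PP/S
        [7,8] "gave" : (NP\(NP\PP))\N

PP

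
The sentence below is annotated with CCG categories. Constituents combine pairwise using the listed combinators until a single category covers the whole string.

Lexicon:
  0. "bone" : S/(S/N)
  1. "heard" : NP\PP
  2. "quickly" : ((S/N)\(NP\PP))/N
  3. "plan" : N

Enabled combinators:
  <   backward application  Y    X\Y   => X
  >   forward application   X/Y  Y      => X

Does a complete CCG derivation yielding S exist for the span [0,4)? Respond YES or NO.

[0,4] S   >
  [0,1] "bone" : S/(S/N)
  [1,4] S/N   <
    [1,2] "heard" : NP\PP
    [2,4] (S/N)\(NP\PP)   >
      [2,3] "quickly" : ((S/N)\(NP\PP))/N
      [3,4] "plan" : N

YES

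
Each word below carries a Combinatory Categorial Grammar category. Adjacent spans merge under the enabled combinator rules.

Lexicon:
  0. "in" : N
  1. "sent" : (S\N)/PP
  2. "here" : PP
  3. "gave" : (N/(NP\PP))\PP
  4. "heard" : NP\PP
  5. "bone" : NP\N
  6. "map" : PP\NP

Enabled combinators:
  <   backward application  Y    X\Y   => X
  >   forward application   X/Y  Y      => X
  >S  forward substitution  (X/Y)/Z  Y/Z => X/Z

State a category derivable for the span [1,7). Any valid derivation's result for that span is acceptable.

[0,7] S   <
  [0,1] "in" : N
  [1,7] S\N   >
    [1,2] "sent" : (S\N)/PP
    [2,7] PP   <
      [2,6] NP   <
        [2,5] N   >
          [2,4] N/(NP\PP)   <
            [2,3] "here" : PP
            [3,4] "gave" : (N/(NP\PP))\PP
          [4,5] "heard" : NP\PP
        [5,6] "bone" : NP\N
      [6,7] "map" : PP\NP

S\N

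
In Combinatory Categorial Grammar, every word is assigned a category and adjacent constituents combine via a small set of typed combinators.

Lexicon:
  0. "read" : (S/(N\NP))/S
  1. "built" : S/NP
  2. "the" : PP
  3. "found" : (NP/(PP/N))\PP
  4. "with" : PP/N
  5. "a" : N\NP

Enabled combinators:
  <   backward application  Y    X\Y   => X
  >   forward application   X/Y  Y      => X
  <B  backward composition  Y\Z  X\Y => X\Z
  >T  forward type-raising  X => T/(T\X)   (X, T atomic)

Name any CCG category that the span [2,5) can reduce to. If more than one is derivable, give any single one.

NP

[0,6] S   >
  [0,5] S/(N\NP)   >
    [0,1] "read" : (S/(N\NP))/S
    [1,5] S   >
      [1,2] "built" : S/NP
      [2,5] NP   >
        [2,4] NP/(PP/N)   <
          [2,3] "the" : PP
          [3,4] "found" : (NP/(PP/N))\PP
        [4,5] "with" : PP/N
  [5,6] "a" : N\NP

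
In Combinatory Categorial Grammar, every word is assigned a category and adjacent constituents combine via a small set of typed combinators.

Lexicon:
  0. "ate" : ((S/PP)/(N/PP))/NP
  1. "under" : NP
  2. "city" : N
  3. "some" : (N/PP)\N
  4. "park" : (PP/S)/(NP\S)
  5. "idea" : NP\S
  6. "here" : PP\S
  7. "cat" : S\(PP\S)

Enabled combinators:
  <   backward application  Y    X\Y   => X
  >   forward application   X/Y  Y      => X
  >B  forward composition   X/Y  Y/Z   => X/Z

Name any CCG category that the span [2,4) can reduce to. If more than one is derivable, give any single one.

N/PP

[0,8] S   >
  [0,4] S/PP   >
    [0,2] (S/PP)/(N/PP)   >
      [0,1] "ate" : ((S/PP)/(N/PP))/NP
      [1,2] "under" : NP
    [2,4] N/PP   <
      [2,3] "city" : N
      [3,4] "some" : (N/PP)\N
  [4,8] PP   >
    [4,6] PP/S   >
      [4,5] "park" : (PP/S)/(NP\S)
      [5,6] "idea" : NP\S
    [6,8] S   <
      [6,7] "here" : PP\S
      [7,8] "cat" : S\(PP\S)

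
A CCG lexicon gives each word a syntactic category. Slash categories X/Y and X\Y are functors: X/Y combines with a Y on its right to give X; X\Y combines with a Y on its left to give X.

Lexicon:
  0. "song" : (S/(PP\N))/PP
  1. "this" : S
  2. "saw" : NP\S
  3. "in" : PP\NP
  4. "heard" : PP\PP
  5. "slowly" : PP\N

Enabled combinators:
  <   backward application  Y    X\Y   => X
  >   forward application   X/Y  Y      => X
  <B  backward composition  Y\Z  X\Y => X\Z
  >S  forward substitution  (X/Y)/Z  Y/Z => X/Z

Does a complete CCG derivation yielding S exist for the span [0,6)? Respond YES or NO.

YES

[0,6] S   >
  [0,5] S/(PP\N)   >
    [0,1] "song" : (S/(PP\N))/PP
    [1,5] PP   <
      [1,3] NP   <
        [1,2] "this" : S
        [2,3] "saw" : NP\S
      [3,5] PP\NP   <B
        [3,4] "in" : PP\NP
        [4,5] "heard" : PP\PP
  [5,6] "slowly" : PP\N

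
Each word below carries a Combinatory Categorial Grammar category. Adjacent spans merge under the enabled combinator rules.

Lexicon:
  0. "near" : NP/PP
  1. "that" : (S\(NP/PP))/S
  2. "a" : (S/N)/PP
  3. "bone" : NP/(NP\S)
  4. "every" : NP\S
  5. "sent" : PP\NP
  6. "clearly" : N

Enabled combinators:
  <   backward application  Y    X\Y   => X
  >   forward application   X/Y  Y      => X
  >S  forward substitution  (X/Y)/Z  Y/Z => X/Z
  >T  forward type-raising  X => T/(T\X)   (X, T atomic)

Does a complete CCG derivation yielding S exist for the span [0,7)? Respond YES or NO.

[0,7] S   <
  [0,1] "near" : NP/PP
  [1,7] S\(NP/PP)   >
    [1,2] "that" : (S\(NP/PP))/S
    [2,7] S   >
      [2,6] S/N   >
        [2,3] "a" : (S/N)/PP
        [3,6] PP   <
          [3,5] NP   >
            [3,4] "bone" : NP/(NP\S)
            [4,5] "every" : NP\S
          [5,6] "sent" : PP\NP
      [6,7] "clearly" : N

YES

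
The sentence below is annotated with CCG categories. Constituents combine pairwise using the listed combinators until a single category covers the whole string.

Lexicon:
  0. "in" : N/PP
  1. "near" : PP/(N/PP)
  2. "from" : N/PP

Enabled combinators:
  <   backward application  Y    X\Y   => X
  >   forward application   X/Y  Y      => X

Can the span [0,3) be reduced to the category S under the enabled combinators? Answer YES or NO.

N/PP PP/(N/PP) N/PP
CKY chart[0,3] = {N}; S ∉ chart

NO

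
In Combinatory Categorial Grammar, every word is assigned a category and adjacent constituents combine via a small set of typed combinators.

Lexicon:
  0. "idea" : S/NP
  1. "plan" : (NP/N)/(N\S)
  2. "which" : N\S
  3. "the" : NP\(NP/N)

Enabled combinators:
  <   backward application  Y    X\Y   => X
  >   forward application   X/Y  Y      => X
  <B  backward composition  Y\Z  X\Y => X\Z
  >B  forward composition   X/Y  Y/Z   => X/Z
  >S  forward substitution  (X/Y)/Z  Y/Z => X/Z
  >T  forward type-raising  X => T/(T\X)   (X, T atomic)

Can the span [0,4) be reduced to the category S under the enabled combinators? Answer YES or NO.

[0,4] S   >
  [0,1] "idea" : S/NP
  [1,4] NP   <
    [1,3] NP/N   >
      [1,2] "plan" : (NP/N)/(N\S)
      [2,3] "which" : N\S
    [3,4] "the" : NP\(NP/N)

YES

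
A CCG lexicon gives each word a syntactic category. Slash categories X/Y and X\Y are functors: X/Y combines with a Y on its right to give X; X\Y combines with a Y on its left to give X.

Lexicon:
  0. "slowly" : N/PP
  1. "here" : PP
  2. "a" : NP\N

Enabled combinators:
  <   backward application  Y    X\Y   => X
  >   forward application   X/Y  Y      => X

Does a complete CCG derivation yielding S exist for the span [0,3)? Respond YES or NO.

NO

N/PP PP NP\N
CKY chart[0,3] = {NP}; S ∉ chart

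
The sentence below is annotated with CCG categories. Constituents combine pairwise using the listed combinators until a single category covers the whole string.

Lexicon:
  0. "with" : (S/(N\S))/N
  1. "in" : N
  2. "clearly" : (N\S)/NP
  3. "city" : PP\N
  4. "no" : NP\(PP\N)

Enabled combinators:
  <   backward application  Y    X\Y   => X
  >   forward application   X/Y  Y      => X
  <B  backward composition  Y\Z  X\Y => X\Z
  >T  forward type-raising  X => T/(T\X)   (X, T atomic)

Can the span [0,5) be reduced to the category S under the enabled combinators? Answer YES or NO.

YES

[0,5] S   >
  [0,2] S/(N\S)   >
    [0,1] "with" : (S/(N\S))/N
    [1,2] "in" : N
  [2,5] N\S   >
    [2,3] "clearly" : (N\S)/NP
    [3,5] NP   <
      [3,4] "city" : PP\N
      [4,5] "no" : NP\(PP\N)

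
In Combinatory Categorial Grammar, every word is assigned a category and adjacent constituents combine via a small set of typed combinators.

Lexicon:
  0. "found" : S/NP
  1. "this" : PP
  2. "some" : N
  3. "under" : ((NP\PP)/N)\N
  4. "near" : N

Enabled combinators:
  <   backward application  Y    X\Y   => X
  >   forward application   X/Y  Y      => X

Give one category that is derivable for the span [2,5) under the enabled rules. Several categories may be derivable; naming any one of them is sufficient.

[0,5] S   >
  [0,1] "found" : S/NP
  [1,5] NP   <
    [1,2] "this" : PP
    [2,5] NP\PP   >
      [2,4] (NP\PP)/N   <
        [2,3] "some" : N
        [3,4] "under" : ((NP\PP)/N)\N
      [4,5] "near" : N

NP\PP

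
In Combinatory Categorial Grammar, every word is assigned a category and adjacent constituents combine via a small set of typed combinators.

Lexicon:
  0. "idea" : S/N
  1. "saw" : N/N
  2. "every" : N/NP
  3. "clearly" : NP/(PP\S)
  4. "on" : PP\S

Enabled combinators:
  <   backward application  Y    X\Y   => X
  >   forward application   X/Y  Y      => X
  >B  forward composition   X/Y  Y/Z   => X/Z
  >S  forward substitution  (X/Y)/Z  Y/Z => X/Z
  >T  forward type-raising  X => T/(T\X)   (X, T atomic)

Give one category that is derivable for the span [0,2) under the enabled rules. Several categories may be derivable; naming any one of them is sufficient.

[0,5] S   >
  [0,2] S/N   >B
    [0,1] "idea" : S/N
    [1,2] "saw" : N/N
  [2,5] N   >
    [2,3] "every" : N/NP
    [3,5] NP   >
      [3,4] "clearly" : NP/(PP\S)
      [4,5] "on" : PP\S

S/N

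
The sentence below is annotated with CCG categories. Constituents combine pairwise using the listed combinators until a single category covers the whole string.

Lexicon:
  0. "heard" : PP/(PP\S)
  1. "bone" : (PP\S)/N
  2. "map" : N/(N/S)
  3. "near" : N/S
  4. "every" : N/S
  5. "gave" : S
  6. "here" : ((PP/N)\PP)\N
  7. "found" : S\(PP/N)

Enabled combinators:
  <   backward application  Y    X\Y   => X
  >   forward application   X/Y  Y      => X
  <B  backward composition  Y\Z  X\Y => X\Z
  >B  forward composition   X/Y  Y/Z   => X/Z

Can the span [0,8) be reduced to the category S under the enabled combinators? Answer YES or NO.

YES

[0,8] S   <
  [0,7] PP/N   <
    [0,4] PP   >
      [0,2] PP/N   >B
        [0,1] "heard" : PP/(PP\S)
        [1,2] "bone" : (PP\S)/N
      [2,4] N   >
        [2,3] "map" : N/(N/S)
        [3,4] "near" : N/S
    [4,7] (PP/N)\PP   <
      [4,6] N   >
        [4,5] "every" : N/S
        [5,6] "gave" : S
      [6,7] "here" : ((PP/N)\PP)\N
  [7,8] "found" : S\(PP/N)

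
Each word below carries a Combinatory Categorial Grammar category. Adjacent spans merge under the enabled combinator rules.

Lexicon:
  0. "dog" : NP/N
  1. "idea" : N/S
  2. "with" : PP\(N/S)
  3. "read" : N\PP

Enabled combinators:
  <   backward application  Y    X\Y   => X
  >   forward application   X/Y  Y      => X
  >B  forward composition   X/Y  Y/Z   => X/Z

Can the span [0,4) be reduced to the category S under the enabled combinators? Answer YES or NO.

NO

NP/N N/S PP\(N/S) N\PP
CKY chart[0,4] = {NP}; S ∉ chart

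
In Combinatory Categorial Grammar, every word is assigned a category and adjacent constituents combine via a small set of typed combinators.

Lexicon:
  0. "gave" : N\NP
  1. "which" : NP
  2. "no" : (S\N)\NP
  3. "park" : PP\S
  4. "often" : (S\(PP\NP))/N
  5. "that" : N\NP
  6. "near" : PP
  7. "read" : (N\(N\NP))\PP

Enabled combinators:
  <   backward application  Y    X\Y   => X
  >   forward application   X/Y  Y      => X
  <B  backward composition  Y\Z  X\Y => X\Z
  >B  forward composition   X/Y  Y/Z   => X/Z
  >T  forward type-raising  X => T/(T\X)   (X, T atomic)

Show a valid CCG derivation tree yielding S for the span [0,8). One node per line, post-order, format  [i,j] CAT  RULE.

[0,8] S   <
  [0,4] PP\NP   <B
    [0,3] S\NP   <B
      [0,1] "gave" : N\NP
      [1,3] S\N   <
        [1,2] "which" : NP
        [2,3] "no" : (S\N)\NP
    [3,4] "park" : PP\S
  [4,8] S\(PP\NP)   >
    [4,5] "often" : (S\(PP\NP))/N
    [5,8] N   <
      [5,6] "that" : N\NP
      [6,8] N\(N\NP)   <
        [6,7] "near" : PP
        [7,8] "read" : (N\(N\NP))\PP

[0,1] N\NP  lex  "gave"
[1,2] NP  lex  "which"
[2,3] (S\N)\NP  lex  "no"
[1,3] S\N  <  k=2
[0,3] S\NP  <B  k=1
[3,4] PP\S  lex  "park"
[0,4] PP\NP  <B  k=3
[4,5] (S\(PP\NP))/N  lex  "often"
[5,6] N\NP  lex  "that"
[6,7] PP  lex  "near"
[7,8] (N\(N\NP))\PP  lex  "read"
[6,8] N\(N\NP)  <  k=7
[5,8] N  <  k=6
[4,8] S\(PP\NP)  >  k=5
[0,8] S  <  k=4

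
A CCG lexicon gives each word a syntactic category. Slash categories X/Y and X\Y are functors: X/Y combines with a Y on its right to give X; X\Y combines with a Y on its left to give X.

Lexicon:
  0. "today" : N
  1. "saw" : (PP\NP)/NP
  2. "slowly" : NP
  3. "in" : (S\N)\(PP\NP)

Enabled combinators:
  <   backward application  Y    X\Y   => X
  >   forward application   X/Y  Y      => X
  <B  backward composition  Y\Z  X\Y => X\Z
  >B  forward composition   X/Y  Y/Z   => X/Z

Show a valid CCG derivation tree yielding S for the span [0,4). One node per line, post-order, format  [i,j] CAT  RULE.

[0,1] N  lex  "today"
[1,2] (PP\NP)/NP  lex  "saw"
[2,3] NP  lex  "slowly"
[1,3] PP\NP  >  k=2
[3,4] (S\N)\(PP\NP)  lex  "in"
[1,4] S\N  <  k=3
[0,4] S  <  k=1

[0,4] S   <
  [0,1] "today" : N
  [1,4] S\N   <
    [1,3] PP\NP   >
      [1,2] "saw" : (PP\NP)/NP
      [2,3] "slowly" : NP
    [3,4] "in" : (S\N)\(PP\NP)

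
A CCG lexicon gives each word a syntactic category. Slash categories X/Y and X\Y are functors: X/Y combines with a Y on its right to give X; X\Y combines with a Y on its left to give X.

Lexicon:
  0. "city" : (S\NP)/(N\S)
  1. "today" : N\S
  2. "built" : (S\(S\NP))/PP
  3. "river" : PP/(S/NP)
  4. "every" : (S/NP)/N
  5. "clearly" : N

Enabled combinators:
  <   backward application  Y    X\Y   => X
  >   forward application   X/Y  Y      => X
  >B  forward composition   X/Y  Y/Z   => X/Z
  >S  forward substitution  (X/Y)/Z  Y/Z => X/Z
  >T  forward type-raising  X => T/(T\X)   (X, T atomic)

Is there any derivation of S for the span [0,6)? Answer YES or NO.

YES

[0,6] S   <
  [0,2] S\NP   >
    [0,1] "city" : (S\NP)/(N\S)
    [1,2] "today" : N\S
  [2,6] S\(S\NP)   >
    [2,3] "built" : (S\(S\NP))/PP
    [3,6] PP   >
      [3,4] "river" : PP/(S/NP)
      [4,6] S/NP   >
        [4,5] "every" : (S/NP)/N
        [5,6] "clearly" : N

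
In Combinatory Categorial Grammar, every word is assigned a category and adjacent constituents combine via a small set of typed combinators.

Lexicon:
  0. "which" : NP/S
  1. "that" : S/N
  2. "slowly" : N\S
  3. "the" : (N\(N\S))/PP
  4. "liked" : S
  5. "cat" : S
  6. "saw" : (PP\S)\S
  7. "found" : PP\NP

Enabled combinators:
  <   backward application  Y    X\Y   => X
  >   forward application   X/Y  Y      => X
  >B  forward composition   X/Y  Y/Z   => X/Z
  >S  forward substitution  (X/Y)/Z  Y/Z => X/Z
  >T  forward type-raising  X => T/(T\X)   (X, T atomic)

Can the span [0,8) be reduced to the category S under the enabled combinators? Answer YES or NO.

NP/S S/N N\S (N\(N\S))/PP S S (PP\S)\S PP\NP
CKY chart[0,8] = {N/(N\PP), NP/(NP\PP), PP, PP/(PP\PP), S/(S\PP)}; S ∉ chart

NO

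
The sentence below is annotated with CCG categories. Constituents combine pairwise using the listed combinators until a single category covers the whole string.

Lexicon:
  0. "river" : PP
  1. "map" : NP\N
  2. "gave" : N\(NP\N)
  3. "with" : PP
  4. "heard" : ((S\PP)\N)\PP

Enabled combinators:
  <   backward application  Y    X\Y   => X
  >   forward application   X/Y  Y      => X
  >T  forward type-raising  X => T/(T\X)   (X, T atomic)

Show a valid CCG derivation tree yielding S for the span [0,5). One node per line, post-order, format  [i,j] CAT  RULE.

[0,1] PP  lex  "river"
[0,1] S/(S\PP)  >T
[1,2] NP\N  lex  "map"
[2,3] N\(NP\N)  lex  "gave"
[1,3] N  <  k=2
[3,4] PP  lex  "with"
[4,5] ((S\PP)\N)\PP  lex  "heard"
[3,5] (S\PP)\N  <  k=4
[1,5] S\PP  <  k=3
[0,5] S  >  k=1

[0,5] S   >
  [0,1] S/(S\PP)   >T
    [0,1] "river" : PP
  [1,5] S\PP   <
    [1,3] N   <
      [1,2] "map" : NP\N
      [2,3] "gave" : N\(NP\N)
    [3,5] (S\PP)\N   <
      [3,4] "with" : PP
      [4,5] "heard" : ((S\PP)\N)\PP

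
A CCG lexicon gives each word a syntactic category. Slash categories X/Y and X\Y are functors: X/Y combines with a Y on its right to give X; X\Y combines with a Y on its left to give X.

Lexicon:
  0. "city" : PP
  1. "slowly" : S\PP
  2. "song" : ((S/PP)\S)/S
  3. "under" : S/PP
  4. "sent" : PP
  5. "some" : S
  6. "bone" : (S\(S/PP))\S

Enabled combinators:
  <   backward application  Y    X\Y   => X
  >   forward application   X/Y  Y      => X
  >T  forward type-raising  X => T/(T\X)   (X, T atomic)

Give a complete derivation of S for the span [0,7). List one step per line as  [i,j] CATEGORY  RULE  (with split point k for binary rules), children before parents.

[0,1] PP  lex  "city"
[0,1] S/(S\PP)  >T
[1,2] S\PP  lex  "slowly"
[0,2] S  >  k=1
[2,3] ((S/PP)\S)/S  lex  "song"
[3,4] S/PP  lex  "under"
[4,5] PP  lex  "sent"
[3,5] S  >  k=4
[2,5] (S/PP)\S  >  k=3
[0,5] S/PP  <  k=2
[5,6] S  lex  "some"
[6,7] (S\(S/PP))\S  lex  "bone"
[5,7] S\(S/PP)  <  k=6
[0,7] S  <  k=5

[0,7] S   <
  [0,5] S/PP   <
    [0,2] S   >
      [0,1] S/(S\PP)   >T
        [0,1] "city" : PP
      [1,2] "slowly" : S\PP
    [2,5] (S/PP)\S   >
      [2,3] "song" : ((S/PP)\S)/S
      [3,5] S   >
        [3,4] "under" : S/PP
        [4,5] "sent" : PP
  [5,7] S\(S/PP)   <
    [5,6] "some" : S
    [6,7] "bone" : (S\(S/PP))\S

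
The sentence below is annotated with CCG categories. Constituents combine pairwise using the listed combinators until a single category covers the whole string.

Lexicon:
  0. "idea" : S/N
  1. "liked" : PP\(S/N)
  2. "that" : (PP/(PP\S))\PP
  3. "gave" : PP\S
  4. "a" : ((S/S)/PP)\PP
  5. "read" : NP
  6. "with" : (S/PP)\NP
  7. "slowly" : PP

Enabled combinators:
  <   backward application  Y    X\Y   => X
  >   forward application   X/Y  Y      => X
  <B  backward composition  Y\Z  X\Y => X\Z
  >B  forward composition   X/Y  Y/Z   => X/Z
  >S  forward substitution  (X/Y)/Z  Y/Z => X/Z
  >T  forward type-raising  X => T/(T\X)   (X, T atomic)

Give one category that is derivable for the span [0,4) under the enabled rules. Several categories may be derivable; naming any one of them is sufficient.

[0,8] S   >
  [0,7] S/PP   >S
    [0,5] (S/S)/PP   <
      [0,4] PP   >
        [0,3] PP/(PP\S)   <
          [0,2] PP   <
            [0,1] "idea" : S/N
            [1,2] "liked" : PP\(S/N)
          [2,3] "that" : (PP/(PP\S))\PP
        [3,4] "gave" : PP\S
      [4,5] "a" : ((S/S)/PP)\PP
    [5,7] S/PP   <
      [5,6] "read" : NP
      [6,7] "with" : (S/PP)\NP
  [7,8] "slowly" : PP

PP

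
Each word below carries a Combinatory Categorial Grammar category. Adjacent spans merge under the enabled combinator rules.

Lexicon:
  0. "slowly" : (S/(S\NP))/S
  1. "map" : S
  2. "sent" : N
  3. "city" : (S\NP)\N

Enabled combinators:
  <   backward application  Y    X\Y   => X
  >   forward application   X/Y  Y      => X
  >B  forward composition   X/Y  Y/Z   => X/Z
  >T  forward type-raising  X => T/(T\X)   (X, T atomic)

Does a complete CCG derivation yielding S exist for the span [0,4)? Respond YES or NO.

[0,4] S   >
  [0,2] S/(S\NP)   >
    [0,1] "slowly" : (S/(S\NP))/S
    [1,2] "map" : S
  [2,4] S\NP   <
    [2,3] "sent" : N
    [3,4] "city" : (S\NP)\N

YES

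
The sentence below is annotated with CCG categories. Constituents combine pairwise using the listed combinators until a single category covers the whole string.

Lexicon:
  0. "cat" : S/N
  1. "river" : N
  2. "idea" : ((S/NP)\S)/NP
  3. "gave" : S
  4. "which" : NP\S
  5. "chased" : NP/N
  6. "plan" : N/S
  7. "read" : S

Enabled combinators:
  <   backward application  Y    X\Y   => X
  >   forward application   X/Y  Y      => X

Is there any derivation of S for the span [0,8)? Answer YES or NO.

[0,8] S   >
  [0,5] S/NP   <
    [0,2] S   >
      [0,1] "cat" : S/N
      [1,2] "river" : N
    [2,5] (S/NP)\S   >
      [2,3] "idea" : ((S/NP)\S)/NP
      [3,5] NP   <
        [3,4] "gave" : S
        [4,5] "which" : NP\S
  [5,8] NP   >
    [5,6] "chased" : NP/N
    [6,8] N   >
      [6,7] "plan" : N/S
      [7,8] "read" : S

YES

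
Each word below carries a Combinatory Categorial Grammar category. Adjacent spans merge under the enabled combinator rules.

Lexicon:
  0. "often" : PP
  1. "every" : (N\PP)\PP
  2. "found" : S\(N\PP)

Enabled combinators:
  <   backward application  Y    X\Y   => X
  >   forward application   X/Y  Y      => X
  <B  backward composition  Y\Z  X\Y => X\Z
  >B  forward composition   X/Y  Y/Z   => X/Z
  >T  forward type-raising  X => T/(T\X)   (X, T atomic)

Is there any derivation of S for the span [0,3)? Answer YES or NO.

[0,3] S   <
  [0,1] "often" : PP
  [1,3] S\PP   <B
    [1,2] "every" : (N\PP)\PP
    [2,3] "found" : S\(N\PP)

YES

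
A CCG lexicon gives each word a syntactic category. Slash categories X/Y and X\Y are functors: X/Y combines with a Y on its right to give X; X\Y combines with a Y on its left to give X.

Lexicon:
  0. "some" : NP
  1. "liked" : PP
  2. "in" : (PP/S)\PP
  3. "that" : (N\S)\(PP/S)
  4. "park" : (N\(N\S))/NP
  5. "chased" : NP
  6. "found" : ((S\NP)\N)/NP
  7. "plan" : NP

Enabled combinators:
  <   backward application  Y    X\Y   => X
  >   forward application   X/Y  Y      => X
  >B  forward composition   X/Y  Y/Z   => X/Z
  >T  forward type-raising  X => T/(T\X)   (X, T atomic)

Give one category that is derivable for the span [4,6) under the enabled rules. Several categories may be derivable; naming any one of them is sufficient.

N\(N\S)

[0,8] S   <
  [0,1] "some" : NP
  [1,8] S\NP   <
    [1,6] N   <
      [1,4] N\S   <
        [1,3] PP/S   <
          [1,2] "liked" : PP
          [2,3] "in" : (PP/S)\PP
        [3,4] "that" : (N\S)\(PP/S)
      [4,6] N\(N\S)   >
        [4,5] "park" : (N\(N\S))/NP
        [5,6] "chased" : NP
    [6,8] (S\NP)\N   >
      [6,7] "found" : ((S\NP)\N)/NP
      [7,8] "plan" : NP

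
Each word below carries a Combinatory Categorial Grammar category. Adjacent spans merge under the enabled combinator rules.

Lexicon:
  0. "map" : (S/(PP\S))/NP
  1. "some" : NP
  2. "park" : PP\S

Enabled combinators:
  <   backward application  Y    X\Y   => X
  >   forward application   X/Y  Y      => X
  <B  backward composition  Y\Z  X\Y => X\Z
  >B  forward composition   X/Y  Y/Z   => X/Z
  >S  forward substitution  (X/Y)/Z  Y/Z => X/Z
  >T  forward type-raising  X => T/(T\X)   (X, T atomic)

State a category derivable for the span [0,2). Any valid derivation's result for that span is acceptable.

S/(PP\S)

[0,3] S   >
  [0,2] S/(PP\S)   >
    [0,1] "map" : (S/(PP\S))/NP
    [1,2] "some" : NP
  [2,3] "park" : PP\S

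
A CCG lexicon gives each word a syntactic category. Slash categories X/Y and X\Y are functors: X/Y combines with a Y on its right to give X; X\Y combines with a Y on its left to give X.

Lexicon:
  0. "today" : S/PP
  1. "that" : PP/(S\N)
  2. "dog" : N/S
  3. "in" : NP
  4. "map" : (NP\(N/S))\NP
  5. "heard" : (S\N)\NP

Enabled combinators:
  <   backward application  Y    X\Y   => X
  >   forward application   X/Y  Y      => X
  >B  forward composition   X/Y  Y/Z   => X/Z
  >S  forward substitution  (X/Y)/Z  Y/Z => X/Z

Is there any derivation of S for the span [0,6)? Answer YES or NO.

YES

[0,6] S   >
  [0,1] "today" : S/PP
  [1,6] PP   >
    [1,2] "that" : PP/(S\N)
    [2,6] S\N   <
      [2,5] NP   <
        [2,3] "dog" : N/S
        [3,5] NP\(N/S)   <
          [3,4] "in" : NP
          [4,5] "map" : (NP\(N/S))\NP
      [5,6] "heard" : (S\N)\NP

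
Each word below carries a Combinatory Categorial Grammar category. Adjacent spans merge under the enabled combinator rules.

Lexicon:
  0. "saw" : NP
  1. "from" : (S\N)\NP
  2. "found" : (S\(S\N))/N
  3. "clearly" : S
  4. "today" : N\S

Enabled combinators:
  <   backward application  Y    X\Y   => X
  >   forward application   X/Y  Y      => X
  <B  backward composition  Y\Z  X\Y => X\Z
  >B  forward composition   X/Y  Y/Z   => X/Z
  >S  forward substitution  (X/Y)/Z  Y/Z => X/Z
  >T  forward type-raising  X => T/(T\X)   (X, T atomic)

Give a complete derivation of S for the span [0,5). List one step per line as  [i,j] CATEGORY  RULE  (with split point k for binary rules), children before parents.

[0,1] NP  lex  "saw"
[1,2] (S\N)\NP  lex  "from"
[0,2] S\N  <  k=1
[2,3] (S\(S\N))/N  lex  "found"
[3,4] S  lex  "clearly"
[3,4] N/(N\S)  >T
[4,5] N\S  lex  "today"
[3,5] N  >  k=4
[2,5] S\(S\N)  >  k=3
[0,5] S  <  k=2

[0,5] S   <
  [0,2] S\N   <
    [0,1] "saw" : NP
    [1,2] "from" : (S\N)\NP
  [2,5] S\(S\N)   >
    [2,3] "found" : (S\(S\N))/N
    [3,5] N   >
      [3,4] N/(N\S)   >T
        [3,4] "clearly" : S
      [4,5] "today" : N\S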